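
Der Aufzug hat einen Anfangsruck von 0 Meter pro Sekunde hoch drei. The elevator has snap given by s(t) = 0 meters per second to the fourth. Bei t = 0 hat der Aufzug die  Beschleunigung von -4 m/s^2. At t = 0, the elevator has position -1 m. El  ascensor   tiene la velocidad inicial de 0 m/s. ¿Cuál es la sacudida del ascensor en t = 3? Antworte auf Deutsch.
Wir müssen das Integral unserer Gleichung für den Snap s(t) = 0 1-mal finden. Mit ∫s(t)dt und Anwendung von j(0) = 0, finden wir j(t) = 0. Wir haben den Ruck j(t) = 0. Durch Einsetzen von t = 3: j(3) = 0.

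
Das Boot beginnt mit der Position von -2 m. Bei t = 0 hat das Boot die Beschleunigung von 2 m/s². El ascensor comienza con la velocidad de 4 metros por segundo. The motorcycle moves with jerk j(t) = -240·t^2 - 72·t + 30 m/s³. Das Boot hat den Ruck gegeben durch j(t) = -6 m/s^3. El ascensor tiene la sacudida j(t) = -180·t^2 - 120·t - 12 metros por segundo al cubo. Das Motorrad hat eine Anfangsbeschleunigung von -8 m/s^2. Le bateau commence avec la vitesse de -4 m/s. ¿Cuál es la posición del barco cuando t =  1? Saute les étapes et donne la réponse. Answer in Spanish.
La posición en t = 1 es x = -6.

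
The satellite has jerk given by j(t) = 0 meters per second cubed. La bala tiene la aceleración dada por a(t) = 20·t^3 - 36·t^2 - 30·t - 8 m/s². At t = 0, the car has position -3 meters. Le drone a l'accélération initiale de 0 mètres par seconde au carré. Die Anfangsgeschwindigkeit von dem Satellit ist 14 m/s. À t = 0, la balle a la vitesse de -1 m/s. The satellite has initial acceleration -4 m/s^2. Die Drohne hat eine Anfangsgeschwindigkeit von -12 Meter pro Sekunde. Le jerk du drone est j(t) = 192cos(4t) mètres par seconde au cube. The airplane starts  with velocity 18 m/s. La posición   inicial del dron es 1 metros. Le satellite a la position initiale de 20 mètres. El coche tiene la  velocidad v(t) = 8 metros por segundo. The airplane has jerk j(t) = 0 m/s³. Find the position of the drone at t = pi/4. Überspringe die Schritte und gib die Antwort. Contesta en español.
La respuesta es 1.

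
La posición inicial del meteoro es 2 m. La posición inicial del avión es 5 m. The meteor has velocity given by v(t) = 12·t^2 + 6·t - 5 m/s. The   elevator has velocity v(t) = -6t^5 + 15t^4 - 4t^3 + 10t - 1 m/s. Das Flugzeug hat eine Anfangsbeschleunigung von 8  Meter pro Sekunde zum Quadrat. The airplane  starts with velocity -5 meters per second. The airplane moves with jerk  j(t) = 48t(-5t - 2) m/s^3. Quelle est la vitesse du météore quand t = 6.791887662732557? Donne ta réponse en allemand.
Mit v(t) = 12·t^2 + 6·t - 5 und Einsetzen von t = 6.791887662732557, finden wir v = 589.308182254540.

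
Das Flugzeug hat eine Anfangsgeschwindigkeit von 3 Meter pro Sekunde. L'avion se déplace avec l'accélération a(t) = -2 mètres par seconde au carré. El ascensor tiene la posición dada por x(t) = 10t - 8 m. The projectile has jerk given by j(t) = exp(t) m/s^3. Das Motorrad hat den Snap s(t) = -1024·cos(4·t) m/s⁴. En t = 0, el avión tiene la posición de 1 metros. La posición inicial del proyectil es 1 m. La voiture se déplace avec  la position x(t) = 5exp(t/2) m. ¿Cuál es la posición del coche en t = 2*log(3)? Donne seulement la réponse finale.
x(2*log(3)) = 15.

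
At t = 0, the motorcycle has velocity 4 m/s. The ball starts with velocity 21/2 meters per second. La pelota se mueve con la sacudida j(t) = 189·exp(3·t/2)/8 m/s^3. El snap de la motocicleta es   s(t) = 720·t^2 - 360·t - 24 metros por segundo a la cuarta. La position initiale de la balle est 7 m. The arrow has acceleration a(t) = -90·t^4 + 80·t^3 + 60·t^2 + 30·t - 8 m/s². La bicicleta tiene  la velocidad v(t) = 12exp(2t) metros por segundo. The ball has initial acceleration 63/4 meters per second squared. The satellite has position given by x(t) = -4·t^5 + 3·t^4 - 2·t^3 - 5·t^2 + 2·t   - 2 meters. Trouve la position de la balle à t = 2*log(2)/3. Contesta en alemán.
Wir müssen das Integral unserer Gleichung für den Ruck j(t) = 189·exp(3·t/2)/8 3-mal finden. Durch Integration von dem Ruck und Verwendung der Anfangsbedingung a(0) = 63/4, erhalten wir a(t) = 63·exp(3·t/2)/4. Das Integral von der Beschleunigung ist die Geschwindigkeit. Mit v(0) = 21/2 erhalten wir v(t) = 21·exp(3·t/2)/2. Durch Integration von der Geschwindigkeit und Verwendung der Anfangsbedingung x(0) = 7, erhalten wir x(t) = 7·exp(3·t/2). Wir haben die Position x(t) = 7·exp(3·t/2). Durch Einsetzen von t = 2*log(2)/3: x(2*log(2)/3) = 14.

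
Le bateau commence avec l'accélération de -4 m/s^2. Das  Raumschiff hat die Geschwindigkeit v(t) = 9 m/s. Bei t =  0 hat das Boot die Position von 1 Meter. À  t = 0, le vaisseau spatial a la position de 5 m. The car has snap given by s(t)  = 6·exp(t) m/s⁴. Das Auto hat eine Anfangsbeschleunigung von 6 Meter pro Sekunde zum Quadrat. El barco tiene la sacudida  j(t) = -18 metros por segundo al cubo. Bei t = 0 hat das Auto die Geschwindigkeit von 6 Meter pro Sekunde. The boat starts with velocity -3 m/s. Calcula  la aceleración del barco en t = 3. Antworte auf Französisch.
Nous devons trouver la primitive de notre équation du jerk j(t) = -18 1 fois. L'intégrale du jerk, avec a(0) = -4, donne l'accélération: a(t) = -18·t - 4. Nous avons l'accélération a(t) = -18·t - 4. En substituant t = 3: a(3) = -58.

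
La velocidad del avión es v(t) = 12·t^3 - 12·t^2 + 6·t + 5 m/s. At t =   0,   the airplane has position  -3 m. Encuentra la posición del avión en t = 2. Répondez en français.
Nous devons intégrer notre équation de la vitesse v(t) = 12·t^3 - 12·t^2 + 6·t + 5 1 fois. En prenant ∫v(t)dt et en appliquant x(0) = -3, nous trouvons x(t) = 3·t^4 - 4·t^3 + 3·t^2 + 5·t - 3. De l'équation de la position x(t) = 3·t^4 - 4·t^3 + 3·t^2 + 5·t - 3, nous substituons t = 2 pour obtenir x = 35.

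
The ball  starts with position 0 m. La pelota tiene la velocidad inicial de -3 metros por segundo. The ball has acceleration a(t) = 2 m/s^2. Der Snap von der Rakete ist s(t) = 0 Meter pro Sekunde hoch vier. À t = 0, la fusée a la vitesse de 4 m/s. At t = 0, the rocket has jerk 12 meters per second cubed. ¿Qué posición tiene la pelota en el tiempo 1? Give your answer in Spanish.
Debemos encontrar la integral de nuestra ecuación de la aceleración a(t) = 2 2 veces. La antiderivada de la aceleración es la velocidad. Usando v(0) = -3, obtenemos v(t) = 2·t - 3. Tomando ∫v(t)dt y aplicando x(0) = 0, encontramos x(t) = t^2 - 3·t. Usando x(t) = t^2 - 3·t y sustituyendo t = 1, encontramos x = -2.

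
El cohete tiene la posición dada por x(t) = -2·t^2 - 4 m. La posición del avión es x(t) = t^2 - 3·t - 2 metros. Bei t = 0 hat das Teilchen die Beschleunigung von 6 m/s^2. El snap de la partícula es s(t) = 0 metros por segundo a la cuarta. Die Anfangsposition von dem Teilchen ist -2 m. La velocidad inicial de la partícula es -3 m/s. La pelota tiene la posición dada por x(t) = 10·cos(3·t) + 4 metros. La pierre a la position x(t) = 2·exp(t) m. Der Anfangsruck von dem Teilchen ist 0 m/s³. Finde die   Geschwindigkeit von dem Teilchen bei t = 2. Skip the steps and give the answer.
v(2) = 9.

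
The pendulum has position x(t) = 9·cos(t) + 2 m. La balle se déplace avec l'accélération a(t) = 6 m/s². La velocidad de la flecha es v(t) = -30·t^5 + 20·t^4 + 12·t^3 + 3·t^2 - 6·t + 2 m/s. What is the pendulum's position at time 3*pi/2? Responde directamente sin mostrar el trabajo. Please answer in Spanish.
x(3*pi/2) = 2.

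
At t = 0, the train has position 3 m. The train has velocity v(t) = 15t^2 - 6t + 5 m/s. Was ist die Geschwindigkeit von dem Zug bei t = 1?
Wir haben die Geschwindigkeit v(t) = 15·t^2 - 6·t + 5. Durch Einsetzen von t = 1: v(1) = 14.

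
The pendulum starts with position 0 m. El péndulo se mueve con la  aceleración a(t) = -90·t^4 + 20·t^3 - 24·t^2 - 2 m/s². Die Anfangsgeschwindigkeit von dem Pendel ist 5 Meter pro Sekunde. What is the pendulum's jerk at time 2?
Starting from acceleration a(t) = -90·t^4 + 20·t^3 - 24·t^2 - 2, we take 1 derivative. The derivative of acceleration gives jerk: j(t) = -360·t^3 + 60·t^2 - 48·t. From the given jerk equation j(t) = -360·t^3 + 60·t^2 - 48·t, we substitute t = 2 to get j = -2736.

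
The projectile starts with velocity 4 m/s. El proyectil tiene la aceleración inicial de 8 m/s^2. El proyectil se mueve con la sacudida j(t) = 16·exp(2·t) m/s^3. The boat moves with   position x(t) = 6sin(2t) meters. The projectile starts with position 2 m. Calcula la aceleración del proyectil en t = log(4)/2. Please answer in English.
To solve this, we need to take 1 antiderivative of our jerk equation j(t) = 16·exp(2·t). Finding the antiderivative of j(t) and using a(0) = 8: a(t) = 8·exp(2·t). From the given acceleration equation a(t) = 8·exp(2·t), we substitute t = log(4)/2 to get a = 32.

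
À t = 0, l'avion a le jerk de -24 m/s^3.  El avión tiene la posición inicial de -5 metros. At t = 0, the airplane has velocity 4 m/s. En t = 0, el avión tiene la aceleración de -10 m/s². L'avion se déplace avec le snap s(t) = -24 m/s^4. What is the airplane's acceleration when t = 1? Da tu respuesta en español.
Debemos encontrar la integral de nuestra ecuación del snap s(t) = -24 2 veces. La integral del snap es la sacudida. Usando j(0) = -24, obtenemos j(t) = -24·t - 24. Integrando la sacudida y usando la condición inicial a(0) = -10, obtenemos a(t) = -12·t^2 - 24·t - 10. Usando a(t) = -12·t^2 - 24·t - 10 y sustituyendo t = 1, encontramos a = -46.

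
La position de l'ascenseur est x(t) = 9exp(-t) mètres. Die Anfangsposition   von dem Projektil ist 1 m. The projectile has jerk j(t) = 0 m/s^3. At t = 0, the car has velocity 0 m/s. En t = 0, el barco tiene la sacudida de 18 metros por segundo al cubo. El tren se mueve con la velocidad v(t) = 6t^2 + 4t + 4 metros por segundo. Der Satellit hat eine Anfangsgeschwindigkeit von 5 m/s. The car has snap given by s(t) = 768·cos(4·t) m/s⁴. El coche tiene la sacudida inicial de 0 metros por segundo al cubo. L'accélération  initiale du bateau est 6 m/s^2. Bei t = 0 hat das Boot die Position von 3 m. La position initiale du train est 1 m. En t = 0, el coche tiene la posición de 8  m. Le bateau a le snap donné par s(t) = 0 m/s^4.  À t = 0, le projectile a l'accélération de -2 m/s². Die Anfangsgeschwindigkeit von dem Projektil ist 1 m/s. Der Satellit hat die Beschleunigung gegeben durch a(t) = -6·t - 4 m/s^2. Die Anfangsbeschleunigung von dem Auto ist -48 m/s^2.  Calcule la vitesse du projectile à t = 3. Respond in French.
Nous devons trouver la primitive de notre équation du jerk j(t) = 0 2 fois. L'intégrale du jerk, avec a(0) = -2, donne l'accélération: a(t) = -2. En intégrant l'accélération et en utilisant la condition initiale v(0) = 1, nous obtenons v(t) = 1 - 2·t. Nous avons la vitesse v(t) = 1 - 2·t. En substituant t = 3: v(3) = -5.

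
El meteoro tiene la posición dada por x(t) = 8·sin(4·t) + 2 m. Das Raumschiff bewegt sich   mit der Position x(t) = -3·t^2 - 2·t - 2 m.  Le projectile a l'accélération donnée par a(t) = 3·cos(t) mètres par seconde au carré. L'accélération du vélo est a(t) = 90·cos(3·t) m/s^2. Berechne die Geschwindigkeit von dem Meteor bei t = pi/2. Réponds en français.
Pour résoudre ceci, nous devons prendre 1 dérivée de notre équation de la position x(t) = 8·sin(4·t) + 2. La dérivée de la position donne la vitesse: v(t) = 32·cos(4·t). De l'équation de la vitesse v(t) = 32·cos(4·t), nous substituons t = pi/2 pour obtenir v = 32.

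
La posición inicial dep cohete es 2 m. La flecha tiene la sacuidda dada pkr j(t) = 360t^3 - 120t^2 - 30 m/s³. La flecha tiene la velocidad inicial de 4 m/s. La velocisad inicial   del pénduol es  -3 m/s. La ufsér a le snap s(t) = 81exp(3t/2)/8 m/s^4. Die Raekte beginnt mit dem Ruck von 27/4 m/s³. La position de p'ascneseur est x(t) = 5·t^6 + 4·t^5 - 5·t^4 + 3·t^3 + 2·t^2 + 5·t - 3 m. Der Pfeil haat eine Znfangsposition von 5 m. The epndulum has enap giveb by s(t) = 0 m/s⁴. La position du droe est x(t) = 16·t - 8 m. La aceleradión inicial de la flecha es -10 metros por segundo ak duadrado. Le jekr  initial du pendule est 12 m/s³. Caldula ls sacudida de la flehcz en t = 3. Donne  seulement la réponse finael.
La respuesta es 8610.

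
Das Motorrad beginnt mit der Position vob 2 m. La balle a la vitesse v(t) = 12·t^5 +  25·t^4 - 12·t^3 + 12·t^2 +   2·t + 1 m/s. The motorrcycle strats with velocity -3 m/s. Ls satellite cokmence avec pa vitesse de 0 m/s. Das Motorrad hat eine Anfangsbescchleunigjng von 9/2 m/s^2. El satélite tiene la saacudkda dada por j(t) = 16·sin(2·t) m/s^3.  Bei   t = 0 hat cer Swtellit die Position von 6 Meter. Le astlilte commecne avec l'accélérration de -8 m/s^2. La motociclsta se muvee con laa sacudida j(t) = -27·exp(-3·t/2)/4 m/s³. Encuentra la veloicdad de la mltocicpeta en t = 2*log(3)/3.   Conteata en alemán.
Ausgehend von dem Ruck j(t) = -27·exp(-3·t/2)/4, nehmen wir 2 Integrale. Durch Integration von dem Ruck und Verwendung der Anfangsbedingung a(0) = 9/2, erhalten wir a(t) = 9·exp(-3·t/2)/2. Das Integral von der Beschleunigung, mit v(0) = -3, ergibt die Geschwindigkeit: v(t) = -3·exp(-3·t/2). Wir haben die Geschwindigkeit v(t) = -3·exp(-3·t/2). Durch Einsetzen von t = 2*log(3)/3: v(2*log(3)/3) = -1.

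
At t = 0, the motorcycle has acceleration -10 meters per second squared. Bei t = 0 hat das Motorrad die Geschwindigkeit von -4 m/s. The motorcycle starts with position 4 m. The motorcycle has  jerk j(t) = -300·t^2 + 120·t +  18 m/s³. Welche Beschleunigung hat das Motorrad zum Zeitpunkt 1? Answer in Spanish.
Necesitamos integrar nuestra ecuación de la sacudida j(t) = -300·t^2 + 120·t + 18 1 vez. La integral de la sacudida, con a(0) = -10, da la aceleración: a(t) = -100·t^3 + 60·t^2 + 18·t - 10. De la ecuación de la aceleración a(t) = -100·t^3 + 60·t^2 + 18·t - 10, sustituimos t = 1 para obtener a = -32.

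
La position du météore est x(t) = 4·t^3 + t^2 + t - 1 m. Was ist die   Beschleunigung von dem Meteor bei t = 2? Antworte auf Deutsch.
Wir müssen unsere Gleichung für die Position x(t) = 4·t^3 + t^2 + t - 1 2-mal ableiten. Mit d/dt von x(t) finden wir v(t) = 12·t^2 + 2·t + 1. Die Ableitung von der Geschwindigkeit ergibt die Beschleunigung: a(t) = 24·t + 2. Wir haben die Beschleunigung a(t) = 24·t + 2. Durch Einsetzen von t = 2: a(2) = 50.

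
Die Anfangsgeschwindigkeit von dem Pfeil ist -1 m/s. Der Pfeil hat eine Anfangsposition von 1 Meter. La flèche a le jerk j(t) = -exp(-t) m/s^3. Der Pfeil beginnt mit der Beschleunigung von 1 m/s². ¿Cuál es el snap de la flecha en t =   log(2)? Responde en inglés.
Starting from jerk j(t) = -exp(-t), we take 1 derivative. Taking d/dt of j(t), we find s(t) = exp(-t). From the given snap equation s(t) = exp(-t), we substitute t = log(2) to get s = 1/2.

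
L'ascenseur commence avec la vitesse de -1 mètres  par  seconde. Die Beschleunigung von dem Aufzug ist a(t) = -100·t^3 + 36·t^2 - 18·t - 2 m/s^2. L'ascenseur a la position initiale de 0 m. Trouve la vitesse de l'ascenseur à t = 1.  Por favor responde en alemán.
Wir müssen die Stammfunktion unserer Gleichung für die Beschleunigung a(t) = -100·t^3 + 36·t^2 - 18·t - 2 1-mal finden. Mit ∫a(t)dt und Anwendung von v(0) = -1, finden wir v(t) = -25·t^4 + 12·t^3 - 9·t^2 - 2·t - 1. Wir haben die Geschwindigkeit v(t) = -25·t^4 + 12·t^3 - 9·t^2 - 2·t - 1. Durch Einsetzen von t = 1: v(1) = -25.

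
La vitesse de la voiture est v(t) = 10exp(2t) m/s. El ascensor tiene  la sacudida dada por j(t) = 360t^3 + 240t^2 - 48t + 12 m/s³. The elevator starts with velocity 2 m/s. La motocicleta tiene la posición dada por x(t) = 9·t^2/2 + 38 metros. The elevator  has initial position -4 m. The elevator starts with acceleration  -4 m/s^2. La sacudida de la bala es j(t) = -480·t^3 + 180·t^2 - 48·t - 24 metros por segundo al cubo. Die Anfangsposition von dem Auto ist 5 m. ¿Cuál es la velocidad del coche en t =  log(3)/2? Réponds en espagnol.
De la ecuación de la velocidad v(t) = 10·exp(2·t), sustituimos t = log(3)/2 para obtener v = 30.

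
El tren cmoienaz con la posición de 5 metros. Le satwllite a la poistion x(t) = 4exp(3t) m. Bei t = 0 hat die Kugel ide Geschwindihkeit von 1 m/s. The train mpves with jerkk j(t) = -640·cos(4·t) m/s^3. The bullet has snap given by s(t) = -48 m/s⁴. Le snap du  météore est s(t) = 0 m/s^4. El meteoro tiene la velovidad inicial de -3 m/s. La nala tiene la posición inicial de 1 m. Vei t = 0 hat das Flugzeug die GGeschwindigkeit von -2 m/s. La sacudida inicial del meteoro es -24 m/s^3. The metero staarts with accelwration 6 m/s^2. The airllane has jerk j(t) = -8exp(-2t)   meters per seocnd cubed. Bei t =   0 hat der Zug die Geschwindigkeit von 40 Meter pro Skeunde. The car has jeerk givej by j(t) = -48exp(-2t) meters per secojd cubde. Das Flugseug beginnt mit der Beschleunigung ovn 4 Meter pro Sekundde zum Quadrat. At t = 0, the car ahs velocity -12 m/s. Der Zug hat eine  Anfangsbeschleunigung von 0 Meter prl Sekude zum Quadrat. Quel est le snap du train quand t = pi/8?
Pour résoudre ceci, nous devons prendre 1 dérivée de notre équation du jerk j(t) = -640·cos(4·t). En prenant d/dt de j(t), nous trouvons s(t) = 2560·sin(4·t). Nous avons le snap s(t) = 2560·sin(4·t). En substituant t = pi/8: s(pi/8) = 2560.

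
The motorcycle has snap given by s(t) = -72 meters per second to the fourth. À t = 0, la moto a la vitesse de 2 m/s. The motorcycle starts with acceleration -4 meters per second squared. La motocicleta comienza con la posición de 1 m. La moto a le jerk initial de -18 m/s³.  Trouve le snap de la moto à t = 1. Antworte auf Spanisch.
Tenemos el snap s(t) = -72. Sustituyendo t = 1: s(1) = -72.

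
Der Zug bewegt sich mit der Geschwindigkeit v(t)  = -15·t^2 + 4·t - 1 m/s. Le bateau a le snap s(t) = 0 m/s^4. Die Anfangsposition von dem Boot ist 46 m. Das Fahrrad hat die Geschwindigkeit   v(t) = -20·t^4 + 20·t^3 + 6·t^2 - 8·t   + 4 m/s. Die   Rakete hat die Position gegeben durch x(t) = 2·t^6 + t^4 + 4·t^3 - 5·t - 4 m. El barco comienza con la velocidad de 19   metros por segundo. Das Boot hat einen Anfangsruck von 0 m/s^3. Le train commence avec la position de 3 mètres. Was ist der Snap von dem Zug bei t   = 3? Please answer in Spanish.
Para resolver esto, necesitamos tomar 3 derivadas de nuestra ecuación de la velocidad v(t) = -15·t^2 + 4·t - 1. La derivada de la velocidad da la aceleración: a(t) = 4 - 30·t. Derivando la aceleración, obtenemos la sacudida: j(t) = -30. Derivando la sacudida, obtenemos el snap: s(t) = 0. Usando s(t) = 0 y sustituyendo t = 3, encontramos s = 0.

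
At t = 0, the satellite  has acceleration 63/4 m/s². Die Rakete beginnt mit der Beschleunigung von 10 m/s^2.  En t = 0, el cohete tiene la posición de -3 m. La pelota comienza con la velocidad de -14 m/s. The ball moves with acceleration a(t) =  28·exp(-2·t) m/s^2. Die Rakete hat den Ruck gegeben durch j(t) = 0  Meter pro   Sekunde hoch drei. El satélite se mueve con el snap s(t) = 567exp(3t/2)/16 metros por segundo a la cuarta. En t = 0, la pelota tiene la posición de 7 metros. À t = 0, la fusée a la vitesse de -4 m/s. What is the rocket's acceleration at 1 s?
We need to integrate our jerk equation j(t) = 0 1 time. Integrating jerk and using the initial condition a(0) = 10, we get a(t) = 10. From the given acceleration equation a(t) = 10, we substitute t = 1 to get a = 10.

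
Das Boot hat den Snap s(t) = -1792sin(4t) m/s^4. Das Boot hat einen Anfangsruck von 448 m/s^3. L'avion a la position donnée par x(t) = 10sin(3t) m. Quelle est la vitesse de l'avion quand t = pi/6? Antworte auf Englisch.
To solve this, we need to take 1 derivative of our position equation x(t) = 10·sin(3·t). Taking d/dt of x(t), we find v(t) = 30·cos(3·t). We have velocity v(t) = 30·cos(3·t). Substituting t = pi/6: v(pi/6) = 0.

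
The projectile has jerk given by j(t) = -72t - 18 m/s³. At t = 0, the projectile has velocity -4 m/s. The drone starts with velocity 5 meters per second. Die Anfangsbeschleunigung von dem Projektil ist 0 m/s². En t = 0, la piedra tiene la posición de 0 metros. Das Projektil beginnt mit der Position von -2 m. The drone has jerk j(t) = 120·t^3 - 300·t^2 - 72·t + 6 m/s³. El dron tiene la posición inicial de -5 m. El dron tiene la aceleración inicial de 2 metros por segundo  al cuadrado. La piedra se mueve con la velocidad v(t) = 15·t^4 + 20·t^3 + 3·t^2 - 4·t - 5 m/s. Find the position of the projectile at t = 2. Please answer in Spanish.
Debemos encontrar la antiderivada de nuestra ecuación de la sacudida j(t) = -72·t - 18 3 veces. La integral de la sacudida, con a(0) = 0, da la aceleración: a(t) = 18·t·(-2·t - 1). La integral de la aceleración es la velocidad. Usando v(0) = -4, obtenemos v(t) = -12·t^3 - 9·t^2 - 4. Tomando ∫v(t)dt y aplicando x(0) = -2, encontramos x(t) = -3·t^4 - 3·t^3 - 4·t - 2. De la ecuación de la posición x(t) = -3·t^4 - 3·t^3 - 4·t - 2, sustituimos t = 2 para obtener x = -82.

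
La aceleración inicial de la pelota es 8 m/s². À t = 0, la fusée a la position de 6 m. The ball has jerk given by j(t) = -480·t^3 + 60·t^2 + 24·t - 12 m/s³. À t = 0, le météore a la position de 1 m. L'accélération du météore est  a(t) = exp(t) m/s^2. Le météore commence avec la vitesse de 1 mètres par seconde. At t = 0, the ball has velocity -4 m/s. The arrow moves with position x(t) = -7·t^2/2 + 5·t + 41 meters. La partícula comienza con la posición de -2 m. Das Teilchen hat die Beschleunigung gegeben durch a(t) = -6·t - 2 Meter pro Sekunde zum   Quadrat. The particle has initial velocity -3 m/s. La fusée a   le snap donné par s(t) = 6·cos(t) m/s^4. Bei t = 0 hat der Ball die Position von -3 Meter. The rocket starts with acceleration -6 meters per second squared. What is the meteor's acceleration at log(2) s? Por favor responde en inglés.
We have acceleration a(t) = exp(t). Substituting t = log(2): a(log(2)) = 2.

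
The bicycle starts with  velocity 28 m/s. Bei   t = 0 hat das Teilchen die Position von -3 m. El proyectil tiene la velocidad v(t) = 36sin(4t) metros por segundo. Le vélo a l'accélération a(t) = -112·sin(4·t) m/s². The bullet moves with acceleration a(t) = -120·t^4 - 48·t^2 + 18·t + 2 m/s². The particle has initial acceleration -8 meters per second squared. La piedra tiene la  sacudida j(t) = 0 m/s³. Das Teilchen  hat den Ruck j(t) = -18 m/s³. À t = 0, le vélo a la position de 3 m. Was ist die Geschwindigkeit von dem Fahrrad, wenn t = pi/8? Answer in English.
Starting from acceleration a(t) = -112·sin(4·t), we take 1 antiderivative. The integral of acceleration, with v(0) = 28, gives velocity: v(t) = 28·cos(4·t). Using v(t) = 28·cos(4·t) and substituting t = pi/8, we find v = 0.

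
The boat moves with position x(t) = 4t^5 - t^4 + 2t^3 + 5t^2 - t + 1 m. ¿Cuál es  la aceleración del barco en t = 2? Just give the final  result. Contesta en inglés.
The answer is 626.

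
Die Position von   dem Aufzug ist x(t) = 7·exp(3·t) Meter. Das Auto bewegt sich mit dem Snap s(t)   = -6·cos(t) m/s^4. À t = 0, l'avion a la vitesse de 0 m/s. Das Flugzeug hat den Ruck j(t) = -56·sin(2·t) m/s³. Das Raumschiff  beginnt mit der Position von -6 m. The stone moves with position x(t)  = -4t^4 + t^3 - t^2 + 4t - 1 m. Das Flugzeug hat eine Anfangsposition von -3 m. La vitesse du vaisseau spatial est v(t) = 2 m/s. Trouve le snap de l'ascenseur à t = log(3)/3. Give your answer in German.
Um dies zu lösen, müssen wir 4 Ableitungen unserer Gleichung für die Position x(t) = 7·exp(3·t) nehmen. Mit d/dt von x(t) finden wir v(t) = 21·exp(3·t). Die Ableitung von der Geschwindigkeit ergibt die Beschleunigung: a(t) = 63·exp(3·t). Durch Ableiten von der Beschleunigung erhalten wir den Ruck: j(t) = 189·exp(3·t). Durch Ableiten von dem Ruck erhalten wir den Snap: s(t) = 567·exp(3·t). Wir haben den Snap s(t) = 567·exp(3·t). Durch Einsetzen von t = log(3)/3: s(log(3)/3) = 1701.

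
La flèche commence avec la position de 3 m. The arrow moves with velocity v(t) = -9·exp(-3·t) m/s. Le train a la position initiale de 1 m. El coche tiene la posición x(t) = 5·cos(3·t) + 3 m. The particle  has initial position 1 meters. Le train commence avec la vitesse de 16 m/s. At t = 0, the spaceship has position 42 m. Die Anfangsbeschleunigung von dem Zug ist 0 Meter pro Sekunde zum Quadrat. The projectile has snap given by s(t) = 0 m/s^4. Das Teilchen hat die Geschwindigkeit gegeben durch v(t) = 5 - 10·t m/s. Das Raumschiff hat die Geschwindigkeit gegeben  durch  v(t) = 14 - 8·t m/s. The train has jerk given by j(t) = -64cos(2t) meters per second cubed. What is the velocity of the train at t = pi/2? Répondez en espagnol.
Para resolver esto, necesitamos tomar 2 integrales de nuestra ecuación de la sacudida j(t) = -64·cos(2·t). Tomando ∫j(t)dt y aplicando a(0) = 0, encontramos a(t) = -32·sin(2·t). Integrando la aceleración y usando la condición inicial v(0) = 16, obtenemos v(t) = 16·cos(2·t). Tenemos la velocidad v(t) = 16·cos(2·t). Sustituyendo t = pi/2: v(pi/2) = -16.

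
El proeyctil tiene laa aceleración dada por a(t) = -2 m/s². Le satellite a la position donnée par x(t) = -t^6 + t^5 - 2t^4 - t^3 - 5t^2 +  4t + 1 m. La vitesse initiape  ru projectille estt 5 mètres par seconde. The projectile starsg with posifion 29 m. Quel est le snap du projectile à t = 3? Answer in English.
We must differentiate our acceleration equation a(t) = -2 2 times. Taking d/dt of a(t), we find j(t) = 0. Differentiating jerk, we get snap: s(t) = 0. From the given snap equation s(t) = 0, we substitute t = 3 to get s = 0.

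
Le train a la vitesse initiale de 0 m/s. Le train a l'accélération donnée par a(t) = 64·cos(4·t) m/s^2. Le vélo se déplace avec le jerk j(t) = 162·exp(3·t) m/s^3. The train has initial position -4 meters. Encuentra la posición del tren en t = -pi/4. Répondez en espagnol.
Debemos encontrar la antiderivada de nuestra ecuación de la aceleración a(t) = 64·cos(4·t) 2 veces. Tomando ∫a(t)dt y aplicando v(0) = 0, encontramos v(t) = 16·sin(4·t). Tomando ∫v(t)dt y aplicando x(0) = -4, encontramos x(t) = -4·cos(4·t). De la ecuación de la posición x(t) = -4·cos(4·t), sustituimos t = -pi/4 para obtener x = 4.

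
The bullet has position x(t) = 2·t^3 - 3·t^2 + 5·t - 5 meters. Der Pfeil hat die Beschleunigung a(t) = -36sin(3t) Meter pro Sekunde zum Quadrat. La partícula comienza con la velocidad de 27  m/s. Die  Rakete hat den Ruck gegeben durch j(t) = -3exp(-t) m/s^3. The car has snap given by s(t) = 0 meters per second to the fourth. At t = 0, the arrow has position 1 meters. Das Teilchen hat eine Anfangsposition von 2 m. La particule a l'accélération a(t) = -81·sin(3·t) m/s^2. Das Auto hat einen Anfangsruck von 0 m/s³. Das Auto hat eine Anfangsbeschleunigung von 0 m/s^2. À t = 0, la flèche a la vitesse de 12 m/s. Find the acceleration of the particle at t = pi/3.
Using a(t) = -81·sin(3·t) and substituting t = pi/3, we find a = 0.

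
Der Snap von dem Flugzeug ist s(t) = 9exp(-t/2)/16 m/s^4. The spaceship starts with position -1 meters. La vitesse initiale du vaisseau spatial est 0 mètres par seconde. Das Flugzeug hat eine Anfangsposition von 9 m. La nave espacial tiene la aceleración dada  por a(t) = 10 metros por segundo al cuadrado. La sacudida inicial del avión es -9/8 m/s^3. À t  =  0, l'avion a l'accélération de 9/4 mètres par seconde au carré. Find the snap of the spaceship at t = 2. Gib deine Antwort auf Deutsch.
Um dies zu lösen, müssen wir 2 Ableitungen unserer Gleichung für die Beschleunigung a(t) = 10 nehmen. Mit d/dt von a(t) finden wir j(t) = 0. Durch Ableiten von dem Ruck erhalten wir den Snap: s(t) = 0. Aus der Gleichung für den Snap s(t) = 0, setzen wir t = 2 ein und erhalten s = 0.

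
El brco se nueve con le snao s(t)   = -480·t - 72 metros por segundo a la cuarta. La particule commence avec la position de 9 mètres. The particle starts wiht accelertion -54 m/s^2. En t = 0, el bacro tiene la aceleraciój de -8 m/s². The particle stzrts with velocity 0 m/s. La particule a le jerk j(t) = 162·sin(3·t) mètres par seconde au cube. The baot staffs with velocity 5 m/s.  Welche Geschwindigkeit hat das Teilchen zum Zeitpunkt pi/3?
Wir müssen das Integral unserer Gleichung für den Ruck j(t) = 162·sin(3·t) 2-mal finden. Mit ∫j(t)dt und Anwendung von a(0) = -54, finden wir a(t) = -54·cos(3·t). Die Stammfunktion von der Beschleunigung, mit v(0) = 0, ergibt die Geschwindigkeit: v(t) = -18·sin(3·t). Mit v(t) = -18·sin(3·t) und Einsetzen von t = pi/3, finden wir v = 0.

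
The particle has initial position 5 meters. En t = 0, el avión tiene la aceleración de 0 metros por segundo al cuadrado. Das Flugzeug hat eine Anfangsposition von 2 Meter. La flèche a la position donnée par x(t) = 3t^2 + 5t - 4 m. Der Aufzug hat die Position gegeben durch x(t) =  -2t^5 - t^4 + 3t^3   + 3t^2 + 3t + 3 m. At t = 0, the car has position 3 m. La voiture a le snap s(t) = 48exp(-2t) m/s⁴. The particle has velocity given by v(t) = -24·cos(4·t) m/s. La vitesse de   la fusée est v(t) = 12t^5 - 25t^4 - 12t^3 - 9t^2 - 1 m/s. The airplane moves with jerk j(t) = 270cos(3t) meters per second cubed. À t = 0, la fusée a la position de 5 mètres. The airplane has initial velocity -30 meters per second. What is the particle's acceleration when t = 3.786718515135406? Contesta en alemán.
Um dies zu lösen, müssen wir 1 Ableitung unserer Gleichung für die Geschwindigkeit v(t) = -24·cos(4·t) nehmen. Mit d/dt von v(t) finden wir a(t) = 96·sin(4·t). Wir haben die Beschleunigung a(t) = 96·sin(4·t). Durch Einsetzen von t = 3.786718515135406: a(3.786718515135406) = 51.0824370421292.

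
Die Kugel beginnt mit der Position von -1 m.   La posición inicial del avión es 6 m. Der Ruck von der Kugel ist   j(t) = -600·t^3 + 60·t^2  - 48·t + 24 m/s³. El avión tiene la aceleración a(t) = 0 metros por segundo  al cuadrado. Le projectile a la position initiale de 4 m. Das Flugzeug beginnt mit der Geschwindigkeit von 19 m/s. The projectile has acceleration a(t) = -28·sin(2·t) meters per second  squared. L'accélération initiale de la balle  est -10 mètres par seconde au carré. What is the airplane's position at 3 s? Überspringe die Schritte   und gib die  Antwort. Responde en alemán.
Die Position bei t = 3 ist x = 63.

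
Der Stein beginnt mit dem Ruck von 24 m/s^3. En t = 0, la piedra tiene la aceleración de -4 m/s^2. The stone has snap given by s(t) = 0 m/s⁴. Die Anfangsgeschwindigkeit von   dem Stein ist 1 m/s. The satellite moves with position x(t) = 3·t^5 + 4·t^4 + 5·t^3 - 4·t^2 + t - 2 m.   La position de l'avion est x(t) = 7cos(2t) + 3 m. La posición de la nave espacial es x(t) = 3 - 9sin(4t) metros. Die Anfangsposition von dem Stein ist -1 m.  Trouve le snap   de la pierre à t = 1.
De l'équation du snap s(t) = 0, nous substituons t = 1 pour obtenir s = 0.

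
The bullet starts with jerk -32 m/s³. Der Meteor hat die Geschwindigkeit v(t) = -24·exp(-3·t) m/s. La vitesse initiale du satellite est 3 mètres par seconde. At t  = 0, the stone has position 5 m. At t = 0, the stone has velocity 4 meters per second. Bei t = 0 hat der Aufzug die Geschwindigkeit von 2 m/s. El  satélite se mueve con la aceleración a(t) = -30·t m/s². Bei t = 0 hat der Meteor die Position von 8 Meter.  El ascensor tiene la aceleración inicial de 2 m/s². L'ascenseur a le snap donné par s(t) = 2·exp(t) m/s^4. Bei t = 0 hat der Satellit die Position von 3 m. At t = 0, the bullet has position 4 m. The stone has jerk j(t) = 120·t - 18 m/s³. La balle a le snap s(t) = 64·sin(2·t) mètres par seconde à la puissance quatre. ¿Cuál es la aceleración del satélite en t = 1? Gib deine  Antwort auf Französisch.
En utilisant a(t) = -30·t et en substituant t = 1, nous trouvons a = -30.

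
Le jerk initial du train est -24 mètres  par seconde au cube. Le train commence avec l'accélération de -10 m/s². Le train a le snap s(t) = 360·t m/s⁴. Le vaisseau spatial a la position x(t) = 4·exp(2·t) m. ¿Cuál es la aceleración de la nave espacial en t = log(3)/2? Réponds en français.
En partant de la position x(t) = 4·exp(2·t), nous prenons 2 dérivées. En prenant d/dt de x(t), nous trouvons v(t) = 8·exp(2·t). La dérivée de la vitesse donne l'accélération: a(t) = 16·exp(2·t). En utilisant a(t) = 16·exp(2·t) et en substituant t = log(3)/2, nous trouvons a = 48.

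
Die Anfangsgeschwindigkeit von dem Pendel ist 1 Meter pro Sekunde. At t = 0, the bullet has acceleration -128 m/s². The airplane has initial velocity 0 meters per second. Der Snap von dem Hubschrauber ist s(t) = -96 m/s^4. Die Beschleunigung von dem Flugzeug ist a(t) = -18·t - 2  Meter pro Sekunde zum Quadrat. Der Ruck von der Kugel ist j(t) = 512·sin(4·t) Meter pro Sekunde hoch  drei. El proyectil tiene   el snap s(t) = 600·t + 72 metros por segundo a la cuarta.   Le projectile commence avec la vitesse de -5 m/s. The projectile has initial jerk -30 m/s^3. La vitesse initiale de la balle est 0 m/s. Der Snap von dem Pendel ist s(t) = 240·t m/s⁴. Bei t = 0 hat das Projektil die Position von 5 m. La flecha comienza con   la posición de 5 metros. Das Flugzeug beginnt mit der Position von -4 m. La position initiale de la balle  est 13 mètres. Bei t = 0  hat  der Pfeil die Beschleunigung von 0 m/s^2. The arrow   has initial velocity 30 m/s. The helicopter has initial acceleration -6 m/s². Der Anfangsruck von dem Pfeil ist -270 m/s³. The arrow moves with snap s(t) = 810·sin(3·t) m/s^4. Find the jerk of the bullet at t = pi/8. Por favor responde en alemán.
Wir haben den Ruck j(t) = 512·sin(4·t). Durch Einsetzen von t = pi/8: j(pi/8) = 512.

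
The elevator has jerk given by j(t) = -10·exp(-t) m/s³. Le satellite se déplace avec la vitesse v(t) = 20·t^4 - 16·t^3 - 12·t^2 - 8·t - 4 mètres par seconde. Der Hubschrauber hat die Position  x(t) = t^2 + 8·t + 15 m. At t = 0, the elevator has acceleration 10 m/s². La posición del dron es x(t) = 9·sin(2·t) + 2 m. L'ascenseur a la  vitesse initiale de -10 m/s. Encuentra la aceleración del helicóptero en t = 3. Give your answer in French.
Nous devons dériver notre équation de la position x(t) = t^2 + 8·t + 15 2 fois. La dérivée de la position donne la vitesse: v(t) = 2·t + 8. La dérivée de la vitesse donne l'accélération: a(t) = 2. Nous avons l'accélération a(t) = 2. En substituant t = 3: a(3) = 2.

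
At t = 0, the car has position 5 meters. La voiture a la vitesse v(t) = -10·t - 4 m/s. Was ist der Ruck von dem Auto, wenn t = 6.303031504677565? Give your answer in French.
Pour résoudre ceci, nous devons prendre 2 dérivées de notre équation de la vitesse v(t) = -10·t - 4. En dérivant la vitesse, nous obtenons l'accélération: a(t) = -10. En prenant d/dt de a(t), nous trouvons j(t) = 0. Nous avons le jerk j(t) = 0. En substituant t = 6.303031504677565: j(6.303031504677565) = 0.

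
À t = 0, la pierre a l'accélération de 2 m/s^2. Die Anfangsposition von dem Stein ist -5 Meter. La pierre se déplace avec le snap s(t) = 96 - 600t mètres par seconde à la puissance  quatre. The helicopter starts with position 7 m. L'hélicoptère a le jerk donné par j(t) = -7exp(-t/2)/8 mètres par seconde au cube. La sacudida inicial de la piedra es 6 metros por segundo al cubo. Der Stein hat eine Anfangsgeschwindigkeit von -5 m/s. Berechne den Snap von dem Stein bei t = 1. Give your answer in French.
Nous avons le snap s(t) = 96 - 600·t. En substituant t = 1: s(1) = -504.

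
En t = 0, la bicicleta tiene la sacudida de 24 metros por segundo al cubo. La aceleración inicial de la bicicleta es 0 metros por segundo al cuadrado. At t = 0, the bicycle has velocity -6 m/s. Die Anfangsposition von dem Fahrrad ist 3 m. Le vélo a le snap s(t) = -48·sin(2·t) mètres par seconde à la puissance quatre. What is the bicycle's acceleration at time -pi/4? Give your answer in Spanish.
Debemos encontrar la antiderivada de nuestra ecuación del snap s(t) = -48·sin(2·t) 2 veces. La antiderivada del snap es la sacudida. Usando j(0) = 24, obtenemos j(t) = 24·cos(2·t). La integral de la sacudida es la aceleración. Usando a(0) = 0, obtenemos a(t) = 12·sin(2·t). Usando a(t) = 12·sin(2·t) y sustituyendo t = -pi/4, encontramos a = -12.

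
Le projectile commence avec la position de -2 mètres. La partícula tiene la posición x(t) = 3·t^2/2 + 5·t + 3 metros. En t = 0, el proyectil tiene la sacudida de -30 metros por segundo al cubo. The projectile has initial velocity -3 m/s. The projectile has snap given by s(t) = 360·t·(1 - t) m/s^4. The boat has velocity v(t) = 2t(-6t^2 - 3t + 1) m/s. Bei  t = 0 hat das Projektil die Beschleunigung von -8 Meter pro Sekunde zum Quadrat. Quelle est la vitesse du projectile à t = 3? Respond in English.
Starting from snap s(t) = 360·t·(1 - t), we take 3 integrals. Finding the integral of s(t) and using j(0) = -30: j(t) = -120·t^3 + 180·t^2 - 30. Finding the antiderivative of j(t) and using a(0) = -8: a(t) = -30·t^4 + 60·t^3 - 30·t - 8. The antiderivative of acceleration, with v(0) = -3, gives velocity: v(t) = -6·t^5 + 15·t^4 - 15·t^2 - 8·t - 3. We have velocity v(t) = -6·t^5 + 15·t^4 - 15·t^2 - 8·t - 3. Substituting t = 3: v(3) = -405.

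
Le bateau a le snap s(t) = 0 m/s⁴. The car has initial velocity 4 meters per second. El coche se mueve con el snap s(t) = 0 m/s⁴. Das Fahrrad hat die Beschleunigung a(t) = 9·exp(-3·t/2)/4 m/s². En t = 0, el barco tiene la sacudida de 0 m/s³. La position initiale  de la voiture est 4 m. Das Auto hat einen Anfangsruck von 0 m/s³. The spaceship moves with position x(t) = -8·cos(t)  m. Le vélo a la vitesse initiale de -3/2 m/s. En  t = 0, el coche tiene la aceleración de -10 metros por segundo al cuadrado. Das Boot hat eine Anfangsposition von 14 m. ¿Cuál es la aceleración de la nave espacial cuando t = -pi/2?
Partiendo de la posición x(t) = -8·cos(t), tomamos 2 derivadas. La derivada de la posición da la velocidad: v(t) = 8·sin(t). Tomando d/dt de v(t), encontramos a(t) = 8·cos(t). Usando a(t) = 8·cos(t) y sustituyendo t = -pi/2, encontramos a = 0.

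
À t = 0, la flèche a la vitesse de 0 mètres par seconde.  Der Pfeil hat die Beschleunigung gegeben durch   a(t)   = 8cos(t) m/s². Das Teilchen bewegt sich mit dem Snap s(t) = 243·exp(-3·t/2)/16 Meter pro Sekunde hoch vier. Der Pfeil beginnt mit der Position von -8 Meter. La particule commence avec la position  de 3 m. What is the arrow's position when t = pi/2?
To solve this, we need to take 2 integrals of our acceleration equation a(t) = 8·cos(t). The integral of acceleration is velocity. Using v(0) = 0, we get v(t) = 8·sin(t). Taking ∫v(t)dt and applying x(0) = -8, we find x(t) = -8·cos(t). Using x(t) = -8·cos(t) and substituting t = pi/2, we find x = 0.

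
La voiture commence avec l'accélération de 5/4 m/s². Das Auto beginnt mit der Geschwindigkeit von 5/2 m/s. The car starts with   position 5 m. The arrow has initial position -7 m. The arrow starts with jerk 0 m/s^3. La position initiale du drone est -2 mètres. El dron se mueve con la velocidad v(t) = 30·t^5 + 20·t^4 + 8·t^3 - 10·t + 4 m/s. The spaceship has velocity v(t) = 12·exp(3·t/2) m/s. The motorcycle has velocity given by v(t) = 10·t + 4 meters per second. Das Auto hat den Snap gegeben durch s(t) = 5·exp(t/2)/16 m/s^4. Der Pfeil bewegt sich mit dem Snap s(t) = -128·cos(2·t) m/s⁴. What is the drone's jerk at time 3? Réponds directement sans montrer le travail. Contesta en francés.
La réponse est 18504.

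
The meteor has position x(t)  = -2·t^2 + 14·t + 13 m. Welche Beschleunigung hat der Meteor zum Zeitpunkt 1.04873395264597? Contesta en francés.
Pour résoudre ceci, nous devons prendre 2 dérivées de notre équation de la position x(t) = -2·t^2 + 14·t + 13. En prenant d/dt de x(t), nous trouvons v(t) = 14 - 4·t. La dérivée de la vitesse donne l'accélération: a(t) = -4. De l'équation de l'accélération a(t) = -4, nous substituons t = 1.04873395264597 pour obtenir a = -4.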